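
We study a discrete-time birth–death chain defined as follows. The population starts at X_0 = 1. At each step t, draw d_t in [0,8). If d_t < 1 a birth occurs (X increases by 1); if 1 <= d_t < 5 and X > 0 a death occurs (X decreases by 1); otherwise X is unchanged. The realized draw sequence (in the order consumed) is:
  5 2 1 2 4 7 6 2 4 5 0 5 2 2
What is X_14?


0

t=0: X=1, d=5 → hold, X_1=1
t=1: X=1, d=2 → death, X_2=0
t=2: X=0, d=1 → hold, X_3=0
t=3: X=0, d=2 → hold, X_4=0
t=4: X=0, d=4 → hold, X_5=0
t=5: X=0, d=7 → hold, X_6=0
t=6: X=0, d=6 → hold, X_7=0
t=7: X=0, d=2 → hold, X_8=0
t=8: X=0, d=4 → hold, X_9=0
t=9: X=0, d=5 → hold, X_10=0
t=10: X=0, d=0 → birth, X_11=1
t=11: X=1, d=5 → hold, X_12=1
t=12: X=1, d=2 → death, X_13=0
t=13: X=0, d=2 → hold, X_14=0


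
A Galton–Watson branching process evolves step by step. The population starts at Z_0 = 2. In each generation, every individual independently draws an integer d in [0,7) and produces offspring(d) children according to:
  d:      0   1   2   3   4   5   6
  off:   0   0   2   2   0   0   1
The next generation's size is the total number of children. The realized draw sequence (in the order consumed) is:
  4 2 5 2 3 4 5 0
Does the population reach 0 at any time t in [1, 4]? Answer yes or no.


yes

gen 0: Z_0=2, draws=[4, 2], offspring=[0, 2], Z_1=2
gen 1: Z_1=2, draws=[5, 2], offspring=[0, 2], Z_2=2
gen 2: Z_2=2, draws=[3, 4], offspring=[2, 0], Z_3=2
gen 3: Z_3=2, draws=[5, 0], offspring=[0, 0], Z_4=0


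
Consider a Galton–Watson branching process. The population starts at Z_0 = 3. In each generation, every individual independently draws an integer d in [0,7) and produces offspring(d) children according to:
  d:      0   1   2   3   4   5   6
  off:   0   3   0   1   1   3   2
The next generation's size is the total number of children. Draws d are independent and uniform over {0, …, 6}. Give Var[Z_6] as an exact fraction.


Outcome values over d=0..6: [0, 3, 0, 1, 1, 3, 2]
Σy = 10, Σy² = 24, M = 7
μ = 10/7 = 10/7,  σ² = 24/7 − (10/7)² = 68/49
V_0 = 0, E_0 = 3
V_1 = 68/49·E_0 + (10/7)²·V_0 = 204/49;  E_1 = 30/7
V_2 = 68/49·E_1 + (10/7)²·V_1 = 34680/2401;  E_2 = 300/49
V_3 = 68/49·E_2 + (10/7)²·V_2 = 4467600/117649;  E_3 = 3000/343
V_4 = 68/49·E_3 + (10/7)²·V_3 = 516732000/5764801;  E_4 = 30000/2401
V_5 = 68/49·E_4 + (10/7)²·V_4 = 56571240000/282475249;  E_5 = 300000/16807
V_6 = 68/49·E_5 + (10/7)²·V_5 = 5999986800000/13841287201;  E_6 = 3000000/117649

5999986800000/13841287201


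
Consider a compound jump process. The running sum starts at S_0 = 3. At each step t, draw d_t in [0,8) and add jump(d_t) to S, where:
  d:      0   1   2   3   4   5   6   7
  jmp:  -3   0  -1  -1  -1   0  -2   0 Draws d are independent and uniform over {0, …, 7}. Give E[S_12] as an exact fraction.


Outcome values over d=0..7: [-3, 0, -1, -1, -1, 0, -2, 0]
Σy = -8, Σy² = 16, M = 8
μ = -8/8 = -1,  σ² = 16/8 − (-1)² = 1
E[S_12] = 3 + 12·(-1) = -9

-9


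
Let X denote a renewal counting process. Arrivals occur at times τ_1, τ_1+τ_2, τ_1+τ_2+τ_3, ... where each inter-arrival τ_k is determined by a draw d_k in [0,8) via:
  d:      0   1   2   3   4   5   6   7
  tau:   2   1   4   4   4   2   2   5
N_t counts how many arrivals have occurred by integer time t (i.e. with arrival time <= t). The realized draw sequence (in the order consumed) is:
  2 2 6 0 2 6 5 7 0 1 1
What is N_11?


3

draw d_1=2: τ_1=4, arrival time A_1=4
draw d_2=2: τ_2=4, arrival time A_2=8
draw d_3=6: τ_3=2, arrival time A_3=10
draw d_4=0: τ_4=2, arrival time A_4=12
draw d_5=2: τ_5=4, arrival time A_5=16
draw d_6=6: τ_6=2, arrival time A_6=18
draw d_7=5: τ_7=2, arrival time A_7=20
draw d_8=7: τ_8=5, arrival time A_8=25
draw d_9=0: τ_9=2, arrival time A_9=27
draw d_10=1: τ_10=1, arrival time A_10=28
draw d_11=1: τ_11=1, arrival time A_11=29
N_t over t=0..11: 0:0 1:0 2:0 3:0 4:1 5:1 6:1 7:1 8:2 9:2 10:3 11:3


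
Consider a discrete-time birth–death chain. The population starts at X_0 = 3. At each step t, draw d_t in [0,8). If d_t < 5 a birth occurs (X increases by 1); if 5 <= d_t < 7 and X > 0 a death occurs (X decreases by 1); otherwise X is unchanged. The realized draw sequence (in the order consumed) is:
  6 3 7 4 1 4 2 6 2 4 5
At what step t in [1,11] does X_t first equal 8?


10

t=0: X=3, d=6 → death, X_1=2
t=1: X=2, d=3 → birth, X_2=3
t=2: X=3, d=7 → hold, X_3=3
t=3: X=3, d=4 → birth, X_4=4
t=4: X=4, d=1 → birth, X_5=5
t=5: X=5, d=4 → birth, X_6=6
t=6: X=6, d=2 → birth, X_7=7
t=7: X=7, d=6 → death, X_8=6
t=8: X=6, d=2 → birth, X_9=7
t=9: X=7, d=4 → birth, X_10=8
t=10: X=8, d=5 → death, X_11=7


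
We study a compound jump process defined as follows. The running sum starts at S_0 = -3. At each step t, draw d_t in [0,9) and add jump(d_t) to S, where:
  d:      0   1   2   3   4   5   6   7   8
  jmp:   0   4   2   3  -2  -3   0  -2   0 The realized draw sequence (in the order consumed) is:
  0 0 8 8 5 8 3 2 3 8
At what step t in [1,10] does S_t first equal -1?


8

t=0: S=-3, d=0, jump=0, S_1=-3
t=1: S=-3, d=0, jump=0, S_2=-3
t=2: S=-3, d=8, jump=0, S_3=-3
t=3: S=-3, d=8, jump=0, S_4=-3
t=4: S=-3, d=5, jump=-3, S_5=-6
t=5: S=-6, d=8, jump=0, S_6=-6
t=6: S=-6, d=3, jump=3, S_7=-3
t=7: S=-3, d=2, jump=2, S_8=-1
t=8: S=-1, d=3, jump=3, S_9=2
t=9: S=2, d=8, jump=0, S_10=2


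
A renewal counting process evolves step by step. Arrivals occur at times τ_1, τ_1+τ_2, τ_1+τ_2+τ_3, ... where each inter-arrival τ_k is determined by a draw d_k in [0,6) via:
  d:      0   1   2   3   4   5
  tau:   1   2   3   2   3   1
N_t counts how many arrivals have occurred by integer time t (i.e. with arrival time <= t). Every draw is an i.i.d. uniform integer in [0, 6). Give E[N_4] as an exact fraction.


Inter-arrival values over d=0..5: [1, 2, 3, 2, 3, 1]
Each d has probability 1/6, so the pmf of τ is: f(1) = 1/3, f(2) = 1/3, f(3) = 1/3
Renewal equation for m(n) = E[N_n]: condition on τ_1 = k (if k <= n, one arrival plus a fresh copy on the remaining n−k steps): m(n) = F(n) + Σ_{k<=n} f(k)·m(n−k), where F(n) = P(τ <= n) and m(0) = 0
m(1) = F(1) = 1/3
m(2) = F(2) + f(1)·m(1) = 2/3 + 1/3·1/3 = 7/9
m(3) = F(3) + f(1)·m(2) + f(2)·m(1) = 1 + 1/3·7/9 + 1/3·1/3 = 37/27
m(4) = F(4) + f(1)·m(3) + f(2)·m(2) + f(3)·m(1) = 1 + 1/3·37/27 + 1/3·7/9 + 1/3·1/3 = 148/81
E[N_4] = m(4) = 148/81

148/81


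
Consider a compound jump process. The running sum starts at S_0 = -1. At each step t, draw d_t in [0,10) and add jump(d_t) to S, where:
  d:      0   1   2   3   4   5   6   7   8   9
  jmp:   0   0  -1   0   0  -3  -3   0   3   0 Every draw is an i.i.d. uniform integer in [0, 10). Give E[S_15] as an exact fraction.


-7

Outcome values over d=0..9: [0, 0, -1, 0, 0, -3, -3, 0, 3, 0]
Σy = -4, Σy² = 28, M = 10
μ = -4/10 = -2/5,  σ² = 28/10 − (-2/5)² = 66/25
E[S_15] = -1 + 15·(-2/5) = -7


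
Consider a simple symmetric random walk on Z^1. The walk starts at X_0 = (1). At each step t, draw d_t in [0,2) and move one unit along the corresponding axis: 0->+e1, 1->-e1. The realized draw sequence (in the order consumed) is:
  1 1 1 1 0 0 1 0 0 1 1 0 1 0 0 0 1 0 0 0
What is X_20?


(3)

t=0: X=(1), d=1 → -e1, X_1=(0)
t=1: X=(0), d=1 → -e1, X_2=(-1)
t=2: X=(-1), d=1 → -e1, X_3=(-2)
t=3: X=(-2), d=1 → -e1, X_4=(-3)
t=4: X=(-3), d=0 → +e1, X_5=(-2)
t=5: X=(-2), d=0 → +e1, X_6=(-1)
t=6: X=(-1), d=1 → -e1, X_7=(-2)
t=7: X=(-2), d=0 → +e1, X_8=(-1)
t=8: X=(-1), d=0 → +e1, X_9=(0)
t=9: X=(0), d=1 → -e1, X_10=(-1)
t=10: X=(-1), d=1 → -e1, X_11=(-2)
t=11: X=(-2), d=0 → +e1, X_12=(-1)
t=12: X=(-1), d=1 → -e1, X_13=(-2)
t=13: X=(-2), d=0 → +e1, X_14=(-1)
t=14: X=(-1), d=0 → +e1, X_15=(0)
t=15: X=(0), d=0 → +e1, X_16=(1)
t=16: X=(1), d=1 → -e1, X_17=(0)
t=17: X=(0), d=0 → +e1, X_18=(1)
t=18: X=(1), d=0 → +e1, X_19=(2)
t=19: X=(2), d=0 → +e1, X_20=(3)


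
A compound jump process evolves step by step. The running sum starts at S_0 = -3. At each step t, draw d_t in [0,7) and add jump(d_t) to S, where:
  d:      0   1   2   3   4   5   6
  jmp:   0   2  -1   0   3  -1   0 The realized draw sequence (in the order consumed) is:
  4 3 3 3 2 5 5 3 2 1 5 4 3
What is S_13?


0

t=0: S=-3, d=4, jump=3, S_1=0
t=1: S=0, d=3, jump=0, S_2=0
t=2: S=0, d=3, jump=0, S_3=0
t=3: S=0, d=3, jump=0, S_4=0
t=4: S=0, d=2, jump=-1, S_5=-1
t=5: S=-1, d=5, jump=-1, S_6=-2
t=6: S=-2, d=5, jump=-1, S_7=-3
t=7: S=-3, d=3, jump=0, S_8=-3
t=8: S=-3, d=2, jump=-1, S_9=-4
t=9: S=-4, d=1, jump=2, S_10=-2
t=10: S=-2, d=5, jump=-1, S_11=-3
t=11: S=-3, d=4, jump=3, S_12=0
t=12: S=0, d=3, jump=0, S_13=0


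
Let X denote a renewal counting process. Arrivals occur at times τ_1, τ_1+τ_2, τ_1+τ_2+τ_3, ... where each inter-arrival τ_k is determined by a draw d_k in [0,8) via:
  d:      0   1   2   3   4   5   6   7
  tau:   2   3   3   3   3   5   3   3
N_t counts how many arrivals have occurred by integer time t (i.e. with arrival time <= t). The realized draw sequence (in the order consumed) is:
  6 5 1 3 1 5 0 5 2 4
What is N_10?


2

draw d_1=6: τ_1=3, arrival time A_1=3
draw d_2=5: τ_2=5, arrival time A_2=8
draw d_3=1: τ_3=3, arrival time A_3=11
draw d_4=3: τ_4=3, arrival time A_4=14
draw d_5=1: τ_5=3, arrival time A_5=17
draw d_6=5: τ_6=5, arrival time A_6=22
draw d_7=0: τ_7=2, arrival time A_7=24
draw d_8=5: τ_8=5, arrival time A_8=29
draw d_9=2: τ_9=3, arrival time A_9=32
draw d_10=4: τ_10=3, arrival time A_10=35
N_t over t=0..10: 0:0 1:0 2:0 3:1 4:1 5:1 6:1 7:1 8:2 9:2 10:2


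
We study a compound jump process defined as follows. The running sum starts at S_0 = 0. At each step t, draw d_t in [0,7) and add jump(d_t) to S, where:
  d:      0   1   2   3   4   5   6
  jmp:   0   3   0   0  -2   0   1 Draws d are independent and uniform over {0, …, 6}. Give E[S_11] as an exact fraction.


22/7

Outcome values over d=0..6: [0, 3, 0, 0, -2, 0, 1]
Σy = 2, Σy² = 14, M = 7
μ = 2/7 = 2/7,  σ² = 14/7 − (2/7)² = 94/49
E[S_11] = 0 + 11·(2/7) = 22/7


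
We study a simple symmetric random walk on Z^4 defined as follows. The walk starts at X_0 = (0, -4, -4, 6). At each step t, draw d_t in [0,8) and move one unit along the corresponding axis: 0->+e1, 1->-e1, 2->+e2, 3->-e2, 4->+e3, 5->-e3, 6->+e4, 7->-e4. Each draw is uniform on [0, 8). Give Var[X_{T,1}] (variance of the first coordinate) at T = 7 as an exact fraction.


Outcome values over d=0..7: [1, -1, 0, 0, 0, 0, 0, 0]
Σy = 0, Σy² = 2, M = 8
μ = 0/8 = 0,  σ² = 2/8 − (0)² = 1/4
Independent increments: Var[X_7] = 7·σ² = 7·(1/4) = 7/4

7/4


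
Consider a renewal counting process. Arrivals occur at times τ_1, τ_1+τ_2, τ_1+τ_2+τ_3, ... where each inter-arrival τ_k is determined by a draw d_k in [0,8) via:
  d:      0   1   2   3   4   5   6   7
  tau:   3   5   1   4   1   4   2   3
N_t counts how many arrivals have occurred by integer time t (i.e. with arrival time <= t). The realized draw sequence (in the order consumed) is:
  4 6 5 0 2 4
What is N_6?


draw d_1=4: τ_1=1, arrival time A_1=1
draw d_2=6: τ_2=2, arrival time A_2=3
draw d_3=5: τ_3=4, arrival time A_3=7
draw d_4=0: τ_4=3, arrival time A_4=10
draw d_5=2: τ_5=1, arrival time A_5=11
draw d_6=4: τ_6=1, arrival time A_6=12
N_t over t=0..6: 0:0 1:1 2:1 3:2 4:2 5:2 6:2

2


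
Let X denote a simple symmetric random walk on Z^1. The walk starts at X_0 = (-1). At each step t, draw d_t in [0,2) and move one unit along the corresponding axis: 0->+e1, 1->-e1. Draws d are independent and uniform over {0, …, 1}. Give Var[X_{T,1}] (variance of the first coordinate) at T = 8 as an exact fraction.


8

Outcome values over d=0..1: [1, -1]
Σy = 0, Σy² = 2, M = 2
μ = 0/2 = 0,  σ² = 2/2 − (0)² = 1
Independent increments: Var[X_8] = 8·σ² = 8·(1) = 8


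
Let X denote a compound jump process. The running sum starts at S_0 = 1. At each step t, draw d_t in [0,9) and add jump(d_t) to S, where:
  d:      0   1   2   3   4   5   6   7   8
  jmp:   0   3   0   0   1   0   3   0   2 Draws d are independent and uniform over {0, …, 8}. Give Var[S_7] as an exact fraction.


Outcome values over d=0..8: [0, 3, 0, 0, 1, 0, 3, 0, 2]
Σy = 9, Σy² = 23, M = 9
μ = 9/9 = 1,  σ² = 23/9 − (1)² = 14/9
Independent increments: Var[S_7] = 7·σ² = 7·(14/9) = 98/9

98/9


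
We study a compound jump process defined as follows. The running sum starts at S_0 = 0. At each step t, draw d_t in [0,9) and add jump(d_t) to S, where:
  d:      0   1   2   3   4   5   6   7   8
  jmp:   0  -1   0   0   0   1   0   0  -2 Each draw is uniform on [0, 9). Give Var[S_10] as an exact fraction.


Outcome values over d=0..8: [0, -1, 0, 0, 0, 1, 0, 0, -2]
Σy = -2, Σy² = 6, M = 9
μ = -2/9 = -2/9,  σ² = 6/9 − (-2/9)² = 50/81
Independent increments: Var[S_10] = 10·σ² = 10·(50/81) = 500/81

500/81


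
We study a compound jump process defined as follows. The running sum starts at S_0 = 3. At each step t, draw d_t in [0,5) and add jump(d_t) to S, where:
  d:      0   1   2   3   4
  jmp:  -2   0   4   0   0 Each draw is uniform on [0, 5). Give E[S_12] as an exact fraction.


Outcome values over d=0..4: [-2, 0, 4, 0, 0]
Σy = 2, Σy² = 20, M = 5
μ = 2/5 = 2/5,  σ² = 20/5 − (2/5)² = 96/25
E[S_12] = 3 + 12·(2/5) = 39/5

39/5


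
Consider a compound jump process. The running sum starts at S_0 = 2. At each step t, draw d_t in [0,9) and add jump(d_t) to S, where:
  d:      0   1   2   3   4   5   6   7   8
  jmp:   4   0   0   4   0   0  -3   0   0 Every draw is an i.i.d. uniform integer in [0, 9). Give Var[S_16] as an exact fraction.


Outcome values over d=0..8: [4, 0, 0, 4, 0, 0, -3, 0, 0]
Σy = 5, Σy² = 41, M = 9
μ = 5/9 = 5/9,  σ² = 41/9 − (5/9)² = 344/81
Independent increments: Var[S_16] = 16·σ² = 16·(344/81) = 5504/81

5504/81


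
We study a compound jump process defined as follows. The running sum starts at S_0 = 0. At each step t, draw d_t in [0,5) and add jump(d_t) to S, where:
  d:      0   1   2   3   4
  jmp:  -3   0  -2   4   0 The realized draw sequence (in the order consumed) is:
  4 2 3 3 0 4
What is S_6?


t=0: S=0, d=4, jump=0, S_1=0
t=1: S=0, d=2, jump=-2, S_2=-2
t=2: S=-2, d=3, jump=4, S_3=2
t=3: S=2, d=3, jump=4, S_4=6
t=4: S=6, d=0, jump=-3, S_5=3
t=5: S=3, d=4, jump=0, S_6=3

3


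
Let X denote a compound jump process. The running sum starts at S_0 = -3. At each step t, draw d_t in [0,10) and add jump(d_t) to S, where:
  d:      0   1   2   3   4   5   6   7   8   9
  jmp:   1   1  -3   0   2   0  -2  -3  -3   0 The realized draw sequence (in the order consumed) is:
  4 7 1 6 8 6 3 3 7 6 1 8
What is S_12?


t=0: S=-3, d=4, jump=2, S_1=-1
t=1: S=-1, d=7, jump=-3, S_2=-4
t=2: S=-4, d=1, jump=1, S_3=-3
t=3: S=-3, d=6, jump=-2, S_4=-5
t=4: S=-5, d=8, jump=-3, S_5=-8
t=5: S=-8, d=6, jump=-2, S_6=-10
t=6: S=-10, d=3, jump=0, S_7=-10
t=7: S=-10, d=3, jump=0, S_8=-10
t=8: S=-10, d=7, jump=-3, S_9=-13
t=9: S=-13, d=6, jump=-2, S_10=-15
t=10: S=-15, d=1, jump=1, S_11=-14
t=11: S=-14, d=8, jump=-3, S_12=-17

-17


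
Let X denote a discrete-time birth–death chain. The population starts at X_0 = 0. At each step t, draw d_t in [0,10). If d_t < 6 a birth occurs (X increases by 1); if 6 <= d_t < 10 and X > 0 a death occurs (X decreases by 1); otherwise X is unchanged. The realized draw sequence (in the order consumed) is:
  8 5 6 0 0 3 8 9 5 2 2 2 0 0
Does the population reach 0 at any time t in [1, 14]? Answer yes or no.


t=0: X=0, d=8 → hold, X_1=0
t=1: X=0, d=5 → birth, X_2=1
t=2: X=1, d=6 → death, X_3=0
t=3: X=0, d=0 → birth, X_4=1
t=4: X=1, d=0 → birth, X_5=2
t=5: X=2, d=3 → birth, X_6=3
t=6: X=3, d=8 → death, X_7=2
t=7: X=2, d=9 → death, X_8=1
t=8: X=1, d=5 → birth, X_9=2
t=9: X=2, d=2 → birth, X_10=3
t=10: X=3, d=2 → birth, X_11=4
t=11: X=4, d=2 → birth, X_12=5
t=12: X=5, d=0 → birth, X_13=6
t=13: X=6, d=0 → birth, X_14=7

yes


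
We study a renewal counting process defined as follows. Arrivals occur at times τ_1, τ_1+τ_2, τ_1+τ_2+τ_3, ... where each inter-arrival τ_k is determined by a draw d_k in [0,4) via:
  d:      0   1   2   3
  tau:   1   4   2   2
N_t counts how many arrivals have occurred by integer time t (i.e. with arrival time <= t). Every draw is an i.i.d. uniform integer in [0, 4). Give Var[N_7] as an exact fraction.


Inter-arrival values over d=0..3: [1, 4, 2, 2]
Each d has probability 1/4, so the pmf of τ is: f(1) = 1/4, f(2) = 1/2, f(4) = 1/4
Let p_n(j) = P(N_n = j), with p_0 = [1]. Condition on τ_1: p_n(0) = P(τ > n), and for j >= 1, p_n(j) = Σ_{k<=n} f(k)·p_{n−k}(j−1)
p_1 = [3/4, 1/4]  (j = 0..1)
p_2 = [1/4, 11/16, 1/16]  (j = 0..2)
p_3 = [1/4, 7/16, 19/64, 1/64]  (j = 0..3)
p_4 = [0, 7/16, 29/64, 27/256, 1/256]  (j = 0..4)
p_5 = [0, 5/16, 25/64, 67/256, 35/1024, 1/1024]  (j = 0..5)
p_6 = [0, 1/16, 15/32, 87/256, 121/1024, 43/4096, 1/4096]  (j = 0..6)
p_7 = [0, 1/16, 9/32, 99/256, 225/1024, 191/4096, 51/16384, 1/16384]  (j = 0..7)
E[N_7] = Σ j·p_7(j) = 47781/16384;  E[N_7²] = Σ j²·p_7(j) = 155065/16384
Var[N_7] = 155065/16384 − (47781/16384)² = 257560999/268435456

257560999/268435456


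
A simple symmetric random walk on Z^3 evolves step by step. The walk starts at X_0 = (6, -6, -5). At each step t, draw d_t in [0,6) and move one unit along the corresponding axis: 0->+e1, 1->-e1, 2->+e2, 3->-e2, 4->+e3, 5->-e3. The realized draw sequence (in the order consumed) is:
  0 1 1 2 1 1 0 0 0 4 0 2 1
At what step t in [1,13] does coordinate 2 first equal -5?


t=0: X=(6, -6, -5), d=0 → +e1, X_1=(7, -6, -5)
t=1: X=(7, -6, -5), d=1 → -e1, X_2=(6, -6, -5)
t=2: X=(6, -6, -5), d=1 → -e1, X_3=(5, -6, -5)
t=3: X=(5, -6, -5), d=2 → +e2, X_4=(5, -5, -5)
t=4: X=(5, -5, -5), d=1 → -e1, X_5=(4, -5, -5)
t=5: X=(4, -5, -5), d=1 → -e1, X_6=(3, -5, -5)
t=6: X=(3, -5, -5), d=0 → +e1, X_7=(4, -5, -5)
t=7: X=(4, -5, -5), d=0 → +e1, X_8=(5, -5, -5)
t=8: X=(5, -5, -5), d=0 → +e1, X_9=(6, -5, -5)
t=9: X=(6, -5, -5), d=4 → +e3, X_10=(6, -5, -4)
t=10: X=(6, -5, -4), d=0 → +e1, X_11=(7, -5, -4)
t=11: X=(7, -5, -4), d=2 → +e2, X_12=(7, -4, -4)
t=12: X=(7, -4, -4), d=1 → -e1, X_13=(6, -4, -4)

4


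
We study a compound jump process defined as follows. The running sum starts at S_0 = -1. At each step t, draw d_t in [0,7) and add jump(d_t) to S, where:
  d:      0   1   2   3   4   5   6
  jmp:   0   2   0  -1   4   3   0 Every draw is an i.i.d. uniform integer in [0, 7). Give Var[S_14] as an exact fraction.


Outcome values over d=0..6: [0, 2, 0, -1, 4, 3, 0]
Σy = 8, Σy² = 30, M = 7
μ = 8/7 = 8/7,  σ² = 30/7 − (8/7)² = 146/49
Independent increments: Var[S_14] = 14·σ² = 14·(146/49) = 292/7

292/7


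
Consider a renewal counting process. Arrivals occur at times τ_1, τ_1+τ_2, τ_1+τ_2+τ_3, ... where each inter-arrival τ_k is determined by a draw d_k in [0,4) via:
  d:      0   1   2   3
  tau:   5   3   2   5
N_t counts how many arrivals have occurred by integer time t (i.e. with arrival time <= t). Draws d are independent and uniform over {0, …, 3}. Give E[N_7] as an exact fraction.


Inter-arrival values over d=0..3: [5, 3, 2, 5]
Each d has probability 1/4, so the pmf of τ is: f(2) = 1/4, f(3) = 1/4, f(5) = 1/2
Renewal equation for m(n) = E[N_n]: condition on τ_1 = k (if k <= n, one arrival plus a fresh copy on the remaining n−k steps): m(n) = F(n) + Σ_{k<=n} f(k)·m(n−k), where F(n) = P(τ <= n) and m(0) = 0
m(1) = F(1) = 0
m(2) = F(2) = 1/4
m(3) = F(3) = 1/2
m(4) = F(4) + f(2)·m(2) = 1/2 + 1/4·1/4 = 9/16
m(5) = F(5) + f(2)·m(3) + f(3)·m(2) = 1 + 1/4·1/2 + 1/4·1/4 = 19/16
m(6) = F(6) + f(2)·m(4) + f(3)·m(3) = 1 + 1/4·9/16 + 1/4·1/2 = 81/64
m(7) = F(7) + f(2)·m(5) + f(3)·m(4) + f(5)·m(2) = 1 + 1/4·19/16 + 1/4·9/16 + 1/2·1/4 = 25/16
E[N_7] = m(7) = 25/16

25/16


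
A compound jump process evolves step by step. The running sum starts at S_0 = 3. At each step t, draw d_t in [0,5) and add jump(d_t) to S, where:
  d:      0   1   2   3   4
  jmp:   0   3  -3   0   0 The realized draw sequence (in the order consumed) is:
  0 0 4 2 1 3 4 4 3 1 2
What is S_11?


3

t=0: S=3, d=0, jump=0, S_1=3
t=1: S=3, d=0, jump=0, S_2=3
t=2: S=3, d=4, jump=0, S_3=3
t=3: S=3, d=2, jump=-3, S_4=0
t=4: S=0, d=1, jump=3, S_5=3
t=5: S=3, d=3, jump=0, S_6=3
t=6: S=3, d=4, jump=0, S_7=3
t=7: S=3, d=4, jump=0, S_8=3
t=8: S=3, d=3, jump=0, S_9=3
t=9: S=3, d=1, jump=3, S_10=6
t=10: S=6, d=2, jump=-3, S_11=3


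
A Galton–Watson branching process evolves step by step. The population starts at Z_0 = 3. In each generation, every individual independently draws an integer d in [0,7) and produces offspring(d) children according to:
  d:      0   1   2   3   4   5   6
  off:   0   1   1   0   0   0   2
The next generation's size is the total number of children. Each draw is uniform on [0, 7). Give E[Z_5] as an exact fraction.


Outcome values over d=0..6: [0, 1, 1, 0, 0, 0, 2]
Σy = 4, Σy² = 6, M = 7
μ = 4/7 = 4/7,  σ² = 6/7 − (4/7)² = 26/49
E[Z_0] = 3
E[Z_1] = 4/7·E[Z_0] = 12/7
E[Z_2] = 4/7·E[Z_1] = 48/49
E[Z_3] = 4/7·E[Z_2] = 192/343
E[Z_4] = 4/7·E[Z_3] = 768/2401
E[Z_5] = 4/7·E[Z_4] = 3072/16807

3072/16807


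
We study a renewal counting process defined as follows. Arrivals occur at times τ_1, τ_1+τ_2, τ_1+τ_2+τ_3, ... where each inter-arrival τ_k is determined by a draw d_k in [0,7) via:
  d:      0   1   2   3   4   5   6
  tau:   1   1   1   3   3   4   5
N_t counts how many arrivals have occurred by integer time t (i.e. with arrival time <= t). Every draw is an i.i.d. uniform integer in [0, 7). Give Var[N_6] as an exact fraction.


Inter-arrival values over d=0..6: [1, 1, 1, 3, 3, 4, 5]
Each d has probability 1/7, so the pmf of τ is: f(1) = 3/7, f(3) = 2/7, f(4) = 1/7, f(5) = 1/7
Let p_n(j) = P(N_n = j), with p_0 = [1]. Condition on τ_1: p_n(0) = P(τ > n), and for j >= 1, p_n(j) = Σ_{k<=n} f(k)·p_{n−k}(j−1)
p_1 = [4/7, 3/7]  (j = 0..1)
p_2 = [4/7, 12/49, 9/49]  (j = 0..2)
p_3 = [2/7, 26/49, 36/343, 27/343]  (j = 0..3)
p_4 = [1/7, 3/7, 120/343, 108/2401, 81/2401]  (j = 0..4)
p_5 = [0, 22/49, 108/343, 486/2401, 324/16807, 243/16807]  (j = 0..5)
p_6 = [0, 12/49, 151/343, 459/2401, 1836/16807, 972/117649, 729/117649]  (j = 0..6)
E[N_6] = Σ j·p_6(j) = 260513/117649;  E[N_6²] = Σ j²·p_6(j) = 694579/117649
Var[N_6] = 694579/117649 − (260513/117649)² = 13849501602/13841287201

13849501602/13841287201


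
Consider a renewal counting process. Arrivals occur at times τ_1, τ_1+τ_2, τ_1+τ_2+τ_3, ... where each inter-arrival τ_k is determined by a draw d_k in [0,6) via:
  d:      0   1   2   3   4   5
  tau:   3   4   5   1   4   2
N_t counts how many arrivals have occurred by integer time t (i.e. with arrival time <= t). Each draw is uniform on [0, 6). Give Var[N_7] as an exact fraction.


47753131919/78364164096

Inter-arrival values over d=0..5: [3, 4, 5, 1, 4, 2]
Each d has probability 1/6, so the pmf of τ is: f(1) = 1/6, f(2) = 1/6, f(3) = 1/6, f(4) = 1/3, f(5) = 1/6
Let p_n(j) = P(N_n = j), with p_0 = [1]. Condition on τ_1: p_n(0) = P(τ > n), and for j >= 1, p_n(j) = Σ_{k<=n} f(k)·p_{n−k}(j−1)
p_1 = [5/6, 1/6]  (j = 0..1)
p_2 = [2/3, 11/36, 1/36]  (j = 0..2)
p_3 = [1/2, 5/12, 17/216, 1/216]  (j = 0..3)
p_4 = [1/6, 2/3, 4/27, 23/1296, 1/1296]  (j = 0..4)
p_5 = [0, 2/3, 31/108, 55/1296, 29/7776, 1/7776]  (j = 0..5)
p_6 = [0, 17/36, 91/216, 41/432, 7/648, 35/46656, 1/46656]  (j = 0..6)
p_7 = [0, 11/36, 53/108, 25/144, 71/2592, 119/46656, 41/279936, 1/279936]  (j = 0..7)
E[N_7] = Σ j·p_7(j) = 540583/279936;  E[N_7²] = Σ j²·p_7(j) = 1214503/279936
Var[N_7] = 1214503/279936 − (540583/279936)² = 47753131919/78364164096


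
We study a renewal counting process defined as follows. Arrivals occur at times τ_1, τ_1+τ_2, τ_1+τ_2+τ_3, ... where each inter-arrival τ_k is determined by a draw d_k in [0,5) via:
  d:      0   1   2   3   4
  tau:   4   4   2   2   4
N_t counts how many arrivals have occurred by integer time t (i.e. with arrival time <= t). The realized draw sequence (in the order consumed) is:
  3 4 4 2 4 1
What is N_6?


2

draw d_1=3: τ_1=2, arrival time A_1=2
draw d_2=4: τ_2=4, arrival time A_2=6
draw d_3=4: τ_3=4, arrival time A_3=10
draw d_4=2: τ_4=2, arrival time A_4=12
draw d_5=4: τ_5=4, arrival time A_5=16
draw d_6=1: τ_6=4, arrival time A_6=20
N_t over t=0..6: 0:0 1:0 2:1 3:1 4:1 5:1 6:2


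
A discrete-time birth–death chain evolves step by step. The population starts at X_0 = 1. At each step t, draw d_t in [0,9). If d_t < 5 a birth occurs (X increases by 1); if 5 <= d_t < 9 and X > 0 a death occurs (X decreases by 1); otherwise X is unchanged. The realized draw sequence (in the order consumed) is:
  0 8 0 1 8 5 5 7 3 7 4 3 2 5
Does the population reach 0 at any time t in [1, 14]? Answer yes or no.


t=0: X=1, d=0 → birth, X_1=2
t=1: X=2, d=8 → death, X_2=1
t=2: X=1, d=0 → birth, X_3=2
t=3: X=2, d=1 → birth, X_4=3
t=4: X=3, d=8 → death, X_5=2
t=5: X=2, d=5 → death, X_6=1
t=6: X=1, d=5 → death, X_7=0
t=7: X=0, d=7 → hold, X_8=0
t=8: X=0, d=3 → birth, X_9=1
t=9: X=1, d=7 → death, X_10=0
t=10: X=0, d=4 → birth, X_11=1
t=11: X=1, d=3 → birth, X_12=2
t=12: X=2, d=2 → birth, X_13=3
t=13: X=3, d=5 → death, X_14=2

yes


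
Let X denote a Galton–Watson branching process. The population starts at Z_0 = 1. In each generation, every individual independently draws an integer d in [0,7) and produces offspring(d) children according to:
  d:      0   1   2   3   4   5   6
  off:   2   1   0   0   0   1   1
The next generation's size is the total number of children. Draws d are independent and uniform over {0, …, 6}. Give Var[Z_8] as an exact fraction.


Outcome values over d=0..6: [2, 1, 0, 0, 0, 1, 1]
Σy = 5, Σy² = 7, M = 7
μ = 5/7 = 5/7,  σ² = 7/7 − (5/7)² = 24/49
V_0 = 0, E_0 = 1
V_1 = 24/49·E_0 + (5/7)²·V_0 = 24/49;  E_1 = 5/7
V_2 = 24/49·E_1 + (5/7)²·V_1 = 1440/2401;  E_2 = 25/49
V_3 = 24/49·E_2 + (5/7)²·V_2 = 65400/117649;  E_3 = 125/343
V_4 = 24/49·E_3 + (5/7)²·V_3 = 2664000/5764801;  E_4 = 625/2401
V_5 = 24/49·E_4 + (5/7)²·V_4 = 102615000/282475249;  E_5 = 3125/16807
V_6 = 24/49·E_5 + (5/7)²·V_5 = 3825900000/13841287201;  E_6 = 15625/117649
V_7 = 24/49·E_6 + (5/7)²·V_6 = 139765875000/678223072849;  E_7 = 78125/823543
V_8 = 24/49·E_7 + (5/7)²·V_7 = 5038290000000/33232930569601;  E_8 = 390625/5764801

5038290000000/33232930569601


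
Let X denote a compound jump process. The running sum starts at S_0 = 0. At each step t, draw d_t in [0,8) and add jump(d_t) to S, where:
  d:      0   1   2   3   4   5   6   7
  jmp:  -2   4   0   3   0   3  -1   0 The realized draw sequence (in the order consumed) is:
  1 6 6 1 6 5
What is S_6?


8

t=0: S=0, d=1, jump=4, S_1=4
t=1: S=4, d=6, jump=-1, S_2=3
t=2: S=3, d=6, jump=-1, S_3=2
t=3: S=2, d=1, jump=4, S_4=6
t=4: S=6, d=6, jump=-1, S_5=5
t=5: S=5, d=5, jump=3, S_6=8


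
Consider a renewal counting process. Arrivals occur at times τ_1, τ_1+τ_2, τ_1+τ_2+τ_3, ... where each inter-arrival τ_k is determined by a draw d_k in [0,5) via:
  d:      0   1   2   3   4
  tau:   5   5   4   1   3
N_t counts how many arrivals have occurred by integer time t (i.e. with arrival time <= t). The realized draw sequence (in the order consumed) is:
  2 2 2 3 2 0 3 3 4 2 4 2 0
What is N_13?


draw d_1=2: τ_1=4, arrival time A_1=4
draw d_2=2: τ_2=4, arrival time A_2=8
draw d_3=2: τ_3=4, arrival time A_3=12
draw d_4=3: τ_4=1, arrival time A_4=13
draw d_5=2: τ_5=4, arrival time A_5=17
draw d_6=0: τ_6=5, arrival time A_6=22
draw d_7=3: τ_7=1, arrival time A_7=23
draw d_8=3: τ_8=1, arrival time A_8=24
draw d_9=4: τ_9=3, arrival time A_9=27
draw d_10=2: τ_10=4, arrival time A_10=31
draw d_11=4: τ_11=3, arrival time A_11=34
draw d_12=2: τ_12=4, arrival time A_12=38
draw d_13=0: τ_13=5, arrival time A_13=43
N_t over t=0..13: 0:0 1:0 2:0 3:0 4:1 5:1 6:1 7:1 8:2 9:2 10:2 11:2 12:3 13:4

4


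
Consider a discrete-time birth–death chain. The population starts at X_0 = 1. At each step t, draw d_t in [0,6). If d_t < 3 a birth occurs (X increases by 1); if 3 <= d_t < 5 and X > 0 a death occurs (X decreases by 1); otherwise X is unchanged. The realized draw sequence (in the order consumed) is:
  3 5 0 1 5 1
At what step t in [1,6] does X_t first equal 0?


1

t=0: X=1, d=3 → death, X_1=0
t=1: X=0, d=5 → hold, X_2=0
t=2: X=0, d=0 → birth, X_3=1
t=3: X=1, d=1 → birth, X_4=2
t=4: X=2, d=5 → hold, X_5=2
t=5: X=2, d=1 → birth, X_6=3


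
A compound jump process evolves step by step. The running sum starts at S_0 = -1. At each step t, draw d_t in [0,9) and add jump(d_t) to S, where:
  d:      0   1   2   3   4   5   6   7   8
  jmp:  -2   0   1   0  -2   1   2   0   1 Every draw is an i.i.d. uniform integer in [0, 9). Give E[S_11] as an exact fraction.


2/9

Outcome values over d=0..8: [-2, 0, 1, 0, -2, 1, 2, 0, 1]
Σy = 1, Σy² = 15, M = 9
μ = 1/9 = 1/9,  σ² = 15/9 − (1/9)² = 134/81
E[S_11] = -1 + 11·(1/9) = 2/9


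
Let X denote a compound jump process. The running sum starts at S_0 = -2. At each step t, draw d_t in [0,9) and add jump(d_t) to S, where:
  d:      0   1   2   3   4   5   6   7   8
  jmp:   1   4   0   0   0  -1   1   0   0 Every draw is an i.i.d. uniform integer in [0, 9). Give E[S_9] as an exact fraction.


Outcome values over d=0..8: [1, 4, 0, 0, 0, -1, 1, 0, 0]
Σy = 5, Σy² = 19, M = 9
μ = 5/9 = 5/9,  σ² = 19/9 − (5/9)² = 146/81
E[S_9] = -2 + 9·(5/9) = 3

3


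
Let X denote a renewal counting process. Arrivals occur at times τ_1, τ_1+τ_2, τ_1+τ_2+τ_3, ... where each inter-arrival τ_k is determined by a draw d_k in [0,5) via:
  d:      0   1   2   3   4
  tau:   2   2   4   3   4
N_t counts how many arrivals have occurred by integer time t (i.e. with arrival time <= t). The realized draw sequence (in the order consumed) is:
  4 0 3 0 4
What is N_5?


1

draw d_1=4: τ_1=4, arrival time A_1=4
draw d_2=0: τ_2=2, arrival time A_2=6
draw d_3=3: τ_3=3, arrival time A_3=9
draw d_4=0: τ_4=2, arrival time A_4=11
draw d_5=4: τ_5=4, arrival time A_5=15
N_t over t=0..5: 0:0 1:0 2:0 3:0 4:1 5:1


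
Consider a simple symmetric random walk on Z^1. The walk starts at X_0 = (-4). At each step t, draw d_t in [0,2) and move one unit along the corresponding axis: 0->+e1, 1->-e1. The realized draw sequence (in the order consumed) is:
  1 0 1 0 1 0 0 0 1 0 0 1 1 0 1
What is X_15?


(-3)

t=0: X=(-4), d=1 → -e1, X_1=(-5)
t=1: X=(-5), d=0 → +e1, X_2=(-4)
t=2: X=(-4), d=1 → -e1, X_3=(-5)
t=3: X=(-5), d=0 → +e1, X_4=(-4)
t=4: X=(-4), d=1 → -e1, X_5=(-5)
t=5: X=(-5), d=0 → +e1, X_6=(-4)
t=6: X=(-4), d=0 → +e1, X_7=(-3)
t=7: X=(-3), d=0 → +e1, X_8=(-2)
t=8: X=(-2), d=1 → -e1, X_9=(-3)
t=9: X=(-3), d=0 → +e1, X_10=(-2)
t=10: X=(-2), d=0 → +e1, X_11=(-1)
t=11: X=(-1), d=1 → -e1, X_12=(-2)
t=12: X=(-2), d=1 → -e1, X_13=(-3)
t=13: X=(-3), d=0 → +e1, X_14=(-2)
t=14: X=(-2), d=1 → -e1, X_15=(-3)


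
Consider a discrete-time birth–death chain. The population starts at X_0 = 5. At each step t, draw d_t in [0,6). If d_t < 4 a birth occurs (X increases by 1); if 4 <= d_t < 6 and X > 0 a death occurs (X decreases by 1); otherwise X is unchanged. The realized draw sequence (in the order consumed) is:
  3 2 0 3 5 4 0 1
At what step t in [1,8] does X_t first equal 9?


4

t=0: X=5, d=3 → birth, X_1=6
t=1: X=6, d=2 → birth, X_2=7
t=2: X=7, d=0 → birth, X_3=8
t=3: X=8, d=3 → birth, X_4=9
t=4: X=9, d=5 → death, X_5=8
t=5: X=8, d=4 → death, X_6=7
t=6: X=7, d=0 → birth, X_7=8
t=7: X=8, d=1 → birth, X_8=9


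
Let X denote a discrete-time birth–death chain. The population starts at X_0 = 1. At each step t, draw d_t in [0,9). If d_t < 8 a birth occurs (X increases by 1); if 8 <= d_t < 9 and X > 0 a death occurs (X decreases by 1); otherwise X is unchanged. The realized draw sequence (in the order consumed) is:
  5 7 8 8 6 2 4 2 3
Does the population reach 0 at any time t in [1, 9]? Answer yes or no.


no

t=0: X=1, d=5 → birth, X_1=2
t=1: X=2, d=7 → birth, X_2=3
t=2: X=3, d=8 → death, X_3=2
t=3: X=2, d=8 → death, X_4=1
t=4: X=1, d=6 → birth, X_5=2
t=5: X=2, d=2 → birth, X_6=3
t=6: X=3, d=4 → birth, X_7=4
t=7: X=4, d=2 → birth, X_8=5
t=8: X=5, d=3 → birth, X_9=6


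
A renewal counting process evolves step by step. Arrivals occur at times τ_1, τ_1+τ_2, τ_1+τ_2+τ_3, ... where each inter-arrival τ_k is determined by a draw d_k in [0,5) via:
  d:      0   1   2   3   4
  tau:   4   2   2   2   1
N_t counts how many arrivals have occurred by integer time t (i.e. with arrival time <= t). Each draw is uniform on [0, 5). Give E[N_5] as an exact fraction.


6366/3125

Inter-arrival values over d=0..4: [4, 2, 2, 2, 1]
Each d has probability 1/5, so the pmf of τ is: f(1) = 1/5, f(2) = 3/5, f(4) = 1/5
Renewal equation for m(n) = E[N_n]: condition on τ_1 = k (if k <= n, one arrival plus a fresh copy on the remaining n−k steps): m(n) = F(n) + Σ_{k<=n} f(k)·m(n−k), where F(n) = P(τ <= n) and m(0) = 0
m(1) = F(1) = 1/5
m(2) = F(2) + f(1)·m(1) = 4/5 + 1/5·1/5 = 21/25
m(3) = F(3) + f(1)·m(2) + f(2)·m(1) = 4/5 + 1/5·21/25 + 3/5·1/5 = 136/125
m(4) = F(4) + f(1)·m(3) + f(2)·m(2) = 1 + 1/5·136/125 + 3/5·21/25 = 1076/625
m(5) = F(5) + f(1)·m(4) + f(2)·m(3) + f(4)·m(1) = 1 + 1/5·1076/625 + 3/5·136/125 + 1/5·1/5 = 6366/3125
E[N_5] = m(5) = 6366/3125


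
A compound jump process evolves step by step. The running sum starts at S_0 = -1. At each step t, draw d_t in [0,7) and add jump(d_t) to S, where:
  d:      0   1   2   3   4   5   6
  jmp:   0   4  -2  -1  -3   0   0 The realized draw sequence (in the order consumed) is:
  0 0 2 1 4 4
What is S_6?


-5

t=0: S=-1, d=0, jump=0, S_1=-1
t=1: S=-1, d=0, jump=0, S_2=-1
t=2: S=-1, d=2, jump=-2, S_3=-3
t=3: S=-3, d=1, jump=4, S_4=1
t=4: S=1, d=4, jump=-3, S_5=-2
t=5: S=-2, d=4, jump=-3, S_6=-5


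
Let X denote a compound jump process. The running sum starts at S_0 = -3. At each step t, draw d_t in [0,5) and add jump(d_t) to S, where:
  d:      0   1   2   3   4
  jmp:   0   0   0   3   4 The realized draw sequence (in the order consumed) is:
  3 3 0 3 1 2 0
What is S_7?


6

t=0: S=-3, d=3, jump=3, S_1=0
t=1: S=0, d=3, jump=3, S_2=3
t=2: S=3, d=0, jump=0, S_3=3
t=3: S=3, d=3, jump=3, S_4=6
t=4: S=6, d=1, jump=0, S_5=6
t=5: S=6, d=2, jump=0, S_6=6
t=6: S=6, d=0, jump=0, S_7=6


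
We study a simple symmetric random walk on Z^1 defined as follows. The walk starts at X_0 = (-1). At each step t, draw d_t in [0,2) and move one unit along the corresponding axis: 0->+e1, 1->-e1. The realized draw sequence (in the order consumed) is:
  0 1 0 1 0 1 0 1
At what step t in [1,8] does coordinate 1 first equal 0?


t=0: X=(-1), d=0 → +e1, X_1=(0)
t=1: X=(0), d=1 → -e1, X_2=(-1)
t=2: X=(-1), d=0 → +e1, X_3=(0)
t=3: X=(0), d=1 → -e1, X_4=(-1)
t=4: X=(-1), d=0 → +e1, X_5=(0)
t=5: X=(0), d=1 → -e1, X_6=(-1)
t=6: X=(-1), d=0 → +e1, X_7=(0)
t=7: X=(0), d=1 → -e1, X_8=(-1)

1


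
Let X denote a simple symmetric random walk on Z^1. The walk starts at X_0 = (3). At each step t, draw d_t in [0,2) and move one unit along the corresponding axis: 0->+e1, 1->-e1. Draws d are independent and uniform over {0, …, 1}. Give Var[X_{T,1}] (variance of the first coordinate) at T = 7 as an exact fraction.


7

Outcome values over d=0..1: [1, -1]
Σy = 0, Σy² = 2, M = 2
μ = 0/2 = 0,  σ² = 2/2 − (0)² = 1
Independent increments: Var[X_7] = 7·σ² = 7·(1) = 7


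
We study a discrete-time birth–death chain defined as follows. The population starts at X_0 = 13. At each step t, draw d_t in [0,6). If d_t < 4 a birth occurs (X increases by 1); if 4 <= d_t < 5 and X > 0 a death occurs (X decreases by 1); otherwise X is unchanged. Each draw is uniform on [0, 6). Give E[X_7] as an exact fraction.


33/2

X can drop by at most 1 per step and X_0 = 13 > T = 7, so X_t >= 13 − t >= 6 > 0 for every t <= 7: the floor at 0 (the 'and X > 0' condition) never binds. Hence X_7 = X_0 + Σ_{t<7} Y_t with i.i.d. increments Y_t = y(d_t) ∈ {+1, −1, 0}.
Outcome values over d=0..5: [1, 1, 1, 1, -1, 0]
Σy = 3, Σy² = 5, M = 6
μ = 3/6 = 1/2,  σ² = 5/6 − (1/2)² = 7/12
E[X_7] = 13 + 7·(1/2) = 33/2


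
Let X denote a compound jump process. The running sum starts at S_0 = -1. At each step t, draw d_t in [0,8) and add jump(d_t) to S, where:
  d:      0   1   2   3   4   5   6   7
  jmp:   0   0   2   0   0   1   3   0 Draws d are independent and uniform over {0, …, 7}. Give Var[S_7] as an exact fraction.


133/16

Outcome values over d=0..7: [0, 0, 2, 0, 0, 1, 3, 0]
Σy = 6, Σy² = 14, M = 8
μ = 6/8 = 3/4,  σ² = 14/8 − (3/4)² = 19/16
Independent increments: Var[S_7] = 7·σ² = 7·(19/16) = 133/16


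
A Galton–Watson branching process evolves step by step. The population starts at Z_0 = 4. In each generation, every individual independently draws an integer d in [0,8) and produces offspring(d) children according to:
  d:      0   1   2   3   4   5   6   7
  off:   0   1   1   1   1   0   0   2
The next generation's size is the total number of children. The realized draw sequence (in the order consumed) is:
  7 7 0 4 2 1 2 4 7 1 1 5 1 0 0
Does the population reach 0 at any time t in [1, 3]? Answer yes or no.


no

gen 0: Z_0=4, draws=[7, 7, 0, 4], offspring=[2, 2, 0, 1], Z_1=5
gen 1: Z_1=5, draws=[2, 1, 2, 4, 7], offspring=[1, 1, 1, 1, 2], Z_2=6
gen 2: Z_2=6, draws=[1, 1, 5, 1, 0, 0], offspring=[1, 1, 0, 1, 0, 0], Z_3=3


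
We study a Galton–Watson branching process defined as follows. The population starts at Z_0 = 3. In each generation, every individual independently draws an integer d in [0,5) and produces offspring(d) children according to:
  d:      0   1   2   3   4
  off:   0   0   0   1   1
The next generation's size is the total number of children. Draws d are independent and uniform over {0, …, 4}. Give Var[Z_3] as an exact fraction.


2808/15625

Outcome values over d=0..4: [0, 0, 0, 1, 1]
Σy = 2, Σy² = 2, M = 5
μ = 2/5 = 2/5,  σ² = 2/5 − (2/5)² = 6/25
V_0 = 0, E_0 = 3
V_1 = 6/25·E_0 + (2/5)²·V_0 = 18/25;  E_1 = 6/5
V_2 = 6/25·E_1 + (2/5)²·V_1 = 252/625;  E_2 = 12/25
V_3 = 6/25·E_2 + (2/5)²·V_2 = 2808/15625;  E_3 = 24/125


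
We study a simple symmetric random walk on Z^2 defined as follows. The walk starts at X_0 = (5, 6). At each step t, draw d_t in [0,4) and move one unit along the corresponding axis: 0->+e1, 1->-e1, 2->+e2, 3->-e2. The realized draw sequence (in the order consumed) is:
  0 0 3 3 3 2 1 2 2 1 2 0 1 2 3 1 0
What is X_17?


(5, 7)

t=0: X=(5, 6), d=0 → +e1, X_1=(6, 6)
t=1: X=(6, 6), d=0 → +e1, X_2=(7, 6)
t=2: X=(7, 6), d=3 → -e2, X_3=(7, 5)
t=3: X=(7, 5), d=3 → -e2, X_4=(7, 4)
t=4: X=(7, 4), d=3 → -e2, X_5=(7, 3)
t=5: X=(7, 3), d=2 → +e2, X_6=(7, 4)
t=6: X=(7, 4), d=1 → -e1, X_7=(6, 4)
t=7: X=(6, 4), d=2 → +e2, X_8=(6, 5)
t=8: X=(6, 5), d=2 → +e2, X_9=(6, 6)
t=9: X=(6, 6), d=1 → -e1, X_10=(5, 6)
t=10: X=(5, 6), d=2 → +e2, X_11=(5, 7)
t=11: X=(5, 7), d=0 → +e1, X_12=(6, 7)
t=12: X=(6, 7), d=1 → -e1, X_13=(5, 7)
t=13: X=(5, 7), d=2 → +e2, X_14=(5, 8)
t=14: X=(5, 8), d=3 → -e2, X_15=(5, 7)
t=15: X=(5, 7), d=1 → -e1, X_16=(4, 7)
t=16: X=(4, 7), d=0 → +e1, X_17=(5, 7)


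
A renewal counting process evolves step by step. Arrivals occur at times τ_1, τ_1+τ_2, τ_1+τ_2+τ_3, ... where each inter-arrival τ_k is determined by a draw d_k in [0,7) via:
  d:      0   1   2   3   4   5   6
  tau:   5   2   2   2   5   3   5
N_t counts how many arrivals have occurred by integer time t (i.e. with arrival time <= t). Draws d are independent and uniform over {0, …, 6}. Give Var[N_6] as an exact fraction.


Inter-arrival values over d=0..6: [5, 2, 2, 2, 5, 3, 5]
Each d has probability 1/7, so the pmf of τ is: f(2) = 3/7, f(3) = 1/7, f(5) = 3/7
Let p_n(j) = P(N_n = j), with p_0 = [1]. Condition on τ_1: p_n(0) = P(τ > n), and for j >= 1, p_n(j) = Σ_{k<=n} f(k)·p_{n−k}(j−1)
p_1 = [1]  (j = 0)
p_2 = [4/7, 3/7]  (j = 0..1)
p_3 = [3/7, 4/7]  (j = 0..1)
p_4 = [3/7, 19/49, 9/49]  (j = 0..2)
p_5 = [0, 34/49, 15/49]  (j = 0..2)
p_6 = [0, 33/49, 85/343, 27/343]  (j = 0..3)
E[N_6] = Σ j·p_6(j) = 482/343;  E[N_6²] = Σ j²·p_6(j) = 814/343
Var[N_6] = 814/343 − (482/343)² = 46878/117649

46878/117649
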